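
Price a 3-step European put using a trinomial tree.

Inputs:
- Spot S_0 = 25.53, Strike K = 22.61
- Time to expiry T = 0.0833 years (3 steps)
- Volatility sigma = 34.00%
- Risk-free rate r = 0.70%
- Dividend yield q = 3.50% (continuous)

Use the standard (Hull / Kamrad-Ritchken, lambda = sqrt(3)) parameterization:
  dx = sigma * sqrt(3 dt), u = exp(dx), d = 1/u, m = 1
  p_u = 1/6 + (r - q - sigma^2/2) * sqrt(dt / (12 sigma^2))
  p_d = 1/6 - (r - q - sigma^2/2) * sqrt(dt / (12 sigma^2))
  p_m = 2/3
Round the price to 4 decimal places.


dt = T/N = 0.027767; dx = sigma*sqrt(3*dt) = 0.098130
u = exp(dx) = 1.103106; d = 1/u = 0.906531
p_u = 0.154528, p_m = 0.666667, p_d = 0.178806
Discount per step: exp(-r*dt) = 0.999806
Stock lattice S(k, j) with j the centered position index:
  k=0: S(0,+0) = 25.5300
  k=1: S(1,-1) = 23.1437; S(1,+0) = 25.5300; S(1,+1) = 28.1623
  k=2: S(2,-2) = 20.9805; S(2,-1) = 23.1437; S(2,+0) = 25.5300; S(2,+1) = 28.1623; S(2,+2) = 31.0660
  k=3: S(3,-3) = 19.0195; S(3,-2) = 20.9805; S(3,-1) = 23.1437; S(3,+0) = 25.5300; S(3,+1) = 28.1623; S(3,+2) = 31.0660; S(3,+3) = 34.2691
Terminal payoffs V(N, j) = max(K - S_T, 0):
  V(3,-3) = 3.590505; V(3,-2) = 1.629480; V(3,-1) = 0.000000; V(3,+0) = 0.000000; V(3,+1) = 0.000000; V(3,+2) = 0.000000; V(3,+3) = 0.000000
Backward induction: V(k, j) = exp(-r*dt) * [p_u * V(k+1, j+1) + p_m * V(k+1, j) + p_d * V(k+1, j-1)]
  V(2,-2) = exp(-r*dt) * [p_u*0.000000 + p_m*1.629480 + p_d*3.590505] = 1.727986
  V(2,-1) = exp(-r*dt) * [p_u*0.000000 + p_m*0.000000 + p_d*1.629480] = 0.291303
  V(2,+0) = exp(-r*dt) * [p_u*0.000000 + p_m*0.000000 + p_d*0.000000] = 0.000000
  V(2,+1) = exp(-r*dt) * [p_u*0.000000 + p_m*0.000000 + p_d*0.000000] = 0.000000
  V(2,+2) = exp(-r*dt) * [p_u*0.000000 + p_m*0.000000 + p_d*0.000000] = 0.000000
  V(1,-1) = exp(-r*dt) * [p_u*0.000000 + p_m*0.291303 + p_d*1.727986] = 0.503078
  V(1,+0) = exp(-r*dt) * [p_u*0.000000 + p_m*0.000000 + p_d*0.291303] = 0.052077
  V(1,+1) = exp(-r*dt) * [p_u*0.000000 + p_m*0.000000 + p_d*0.000000] = 0.000000
  V(0,+0) = exp(-r*dt) * [p_u*0.000000 + p_m*0.052077 + p_d*0.503078] = 0.124647

Answer: Price = V(0,0) = 0.1246


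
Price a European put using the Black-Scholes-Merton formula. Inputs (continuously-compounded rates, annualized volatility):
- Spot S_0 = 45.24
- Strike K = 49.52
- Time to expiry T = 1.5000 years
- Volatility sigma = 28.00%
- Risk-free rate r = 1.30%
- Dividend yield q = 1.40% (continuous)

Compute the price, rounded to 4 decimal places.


Answer: Price = 8.6764

Derivation:
d1 = (ln(S/K) + (r - q + 0.5*sigma^2) * T) / (sigma * sqrt(T)) = -0.09650691
d2 = d1 - sigma * sqrt(T) = -0.43943548
exp(-rT) = 0.98068890; exp(-qT) = 0.97921896
P = K * exp(-rT) * N(-d2) - S_0 * exp(-qT) * N(-d1)
N(-d1) = 0.53844101; N(-d2) = 0.66982699
P = 49.5200 * 0.98068890 * 0.66982699 - 45.2400 * 0.97921896 * 0.53844101 = 8.6764


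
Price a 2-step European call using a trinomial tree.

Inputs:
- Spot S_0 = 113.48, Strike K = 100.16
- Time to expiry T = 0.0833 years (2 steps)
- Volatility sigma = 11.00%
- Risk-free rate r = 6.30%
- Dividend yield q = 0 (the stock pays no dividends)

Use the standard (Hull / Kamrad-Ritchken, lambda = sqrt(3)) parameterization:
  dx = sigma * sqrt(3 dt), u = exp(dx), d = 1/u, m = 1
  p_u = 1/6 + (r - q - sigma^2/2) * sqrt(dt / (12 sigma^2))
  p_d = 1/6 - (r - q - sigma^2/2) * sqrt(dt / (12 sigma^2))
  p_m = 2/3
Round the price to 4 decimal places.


dt = T/N = 0.041650; dx = sigma*sqrt(3*dt) = 0.038883
u = exp(dx) = 1.039649; d = 1/u = 0.961863
p_u = 0.197168, p_m = 0.666667, p_d = 0.136165
Discount per step: exp(-r*dt) = 0.997379
Stock lattice S(k, j) with j the centered position index:
  k=0: S(0,+0) = 113.4800
  k=1: S(1,-1) = 109.1522; S(1,+0) = 113.4800; S(1,+1) = 117.9794
  k=2: S(2,-2) = 104.9895; S(2,-1) = 109.1522; S(2,+0) = 113.4800; S(2,+1) = 117.9794; S(2,+2) = 122.6571
Terminal payoffs V(N, j) = max(S_T - K, 0):
  V(2,-2) = 4.829508; V(2,-1) = 8.992230; V(2,+0) = 13.320000; V(2,+1) = 17.819361; V(2,+2) = 22.497117
Backward induction: V(k, j) = exp(-r*dt) * [p_u * V(k+1, j+1) + p_m * V(k+1, j) + p_d * V(k+1, j-1)]
  V(1,-1) = exp(-r*dt) * [p_u*13.320000 + p_m*8.992230 + p_d*4.829508] = 9.254394
  V(1,+0) = exp(-r*dt) * [p_u*17.819361 + p_m*13.320000 + p_d*8.992230] = 13.582152
  V(1,+1) = exp(-r*dt) * [p_u*22.497117 + p_m*17.819361 + p_d*13.320000] = 18.081500
  V(0,+0) = exp(-r*dt) * [p_u*18.081500 + p_m*13.582152 + p_d*9.254394] = 13.843615

Answer: Price = V(0,0) = 13.8436


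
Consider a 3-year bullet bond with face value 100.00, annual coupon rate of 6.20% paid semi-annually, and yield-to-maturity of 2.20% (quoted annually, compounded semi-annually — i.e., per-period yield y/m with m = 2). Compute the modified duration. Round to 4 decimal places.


Answer: Modified duration = 2.7664

Derivation:
Coupon per period c = face * coupon_rate / m = 3.100000
Periods per year m = 2; per-period yield y/m = 0.011000
Number of cashflows N = 6
Cashflows (t years, CF_t, discount factor 1/(1+y/m)^(m*t), PV):
  t = 0.5000: CF_t = 3.100000, DF = 0.989120, PV = 3.066271
  t = 1.0000: CF_t = 3.100000, DF = 0.978358, PV = 3.032909
  t = 1.5000: CF_t = 3.100000, DF = 0.967713, PV = 2.999910
  t = 2.0000: CF_t = 3.100000, DF = 0.957184, PV = 2.967270
  t = 2.5000: CF_t = 3.100000, DF = 0.946769, PV = 2.934985
  t = 3.0000: CF_t = 103.100000, DF = 0.936468, PV = 96.549879
Price P = sum_t PV_t = 111.551224
First compute Macaulay numerator sum_t t * PV_t:
  t * PV_t at t = 0.5000: 1.533136
  t * PV_t at t = 1.0000: 3.032909
  t * PV_t at t = 1.5000: 4.499865
  t * PV_t at t = 2.0000: 5.934540
  t * PV_t at t = 2.5000: 7.337463
  t * PV_t at t = 3.0000: 289.649636
Macaulay duration D = 311.987548 / 111.551224 = 2.796810
Modified duration = D / (1 + y/m) = 2.796810 / (1 + 0.011000) = 2.766380


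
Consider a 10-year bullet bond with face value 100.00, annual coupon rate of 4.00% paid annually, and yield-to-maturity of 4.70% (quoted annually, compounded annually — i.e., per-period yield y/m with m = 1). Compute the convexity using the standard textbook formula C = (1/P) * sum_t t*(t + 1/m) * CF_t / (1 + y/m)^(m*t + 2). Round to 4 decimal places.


Coupon per period c = face * coupon_rate / m = 4.000000
Periods per year m = 1; per-period yield y/m = 0.047000
Number of cashflows N = 10
Cashflows (t years, CF_t, discount factor 1/(1+y/m)^(m*t), PV):
  t = 1.0000: CF_t = 4.000000, DF = 0.955110, PV = 3.820439
  t = 2.0000: CF_t = 4.000000, DF = 0.912235, PV = 3.648939
  t = 3.0000: CF_t = 4.000000, DF = 0.871284, PV = 3.485138
  t = 4.0000: CF_t = 4.000000, DF = 0.832172, PV = 3.328689
  t = 5.0000: CF_t = 4.000000, DF = 0.794816, PV = 3.179264
  t = 6.0000: CF_t = 4.000000, DF = 0.759137, PV = 3.036546
  t = 7.0000: CF_t = 4.000000, DF = 0.725059, PV = 2.900235
  t = 8.0000: CF_t = 4.000000, DF = 0.692511, PV = 2.770043
  t = 9.0000: CF_t = 4.000000, DF = 0.661424, PV = 2.645695
  t = 10.0000: CF_t = 104.000000, DF = 0.631732, PV = 65.700174
Price P = sum_t PV_t = 94.515164
Convexity numerator sum_t t*(t + 1/m) * CF_t / (1+y/m)^(m*t + 2):
  t = 1.0000: term = 6.970275
  t = 2.0000: term = 19.972136
  t = 3.0000: term = 38.151167
  t = 4.0000: term = 60.730925
  t = 5.0000: term = 87.007056
  t = 6.0000: term = 116.341813
  t = 7.0000: term = 148.158947
  t = 8.0000: term = 181.938945
  t = 9.0000: term = 217.214595
  t = 10.0000: term = 6592.738416
Convexity = (1/P) * sum = 7469.224275 / 94.515164 = 79.026729

Answer: Convexity = 79.0267


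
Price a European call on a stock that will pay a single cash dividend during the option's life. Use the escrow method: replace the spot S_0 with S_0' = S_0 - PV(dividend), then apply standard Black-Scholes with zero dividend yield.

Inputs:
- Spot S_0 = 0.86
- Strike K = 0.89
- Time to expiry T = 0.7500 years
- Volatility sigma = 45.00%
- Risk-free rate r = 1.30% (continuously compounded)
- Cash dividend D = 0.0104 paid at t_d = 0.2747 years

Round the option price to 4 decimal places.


Answer: Price = 0.1184

Derivation:
PV(D) = D * exp(-r * t_d) = 0.0104 * 0.99643527 = 0.01036293
S_0' = S_0 - PV(D) = 0.8600 - 0.01036293 = 0.84963707
d1 = (ln(S_0'/K) + (r + sigma^2/2)*T) / (sigma*sqrt(T)) = 0.10078053
d2 = d1 - sigma*sqrt(T) = -0.28893091
exp(-rT) = 0.99029738
N(d1) = 0.54013766; N(d2) = 0.38631713
C = S_0' * N(d1) - K * exp(-rT) * N(d2) = 0.84963707 * 0.54013766 - 0.8900 * 0.99029738 * 0.38631713 = 0.1184


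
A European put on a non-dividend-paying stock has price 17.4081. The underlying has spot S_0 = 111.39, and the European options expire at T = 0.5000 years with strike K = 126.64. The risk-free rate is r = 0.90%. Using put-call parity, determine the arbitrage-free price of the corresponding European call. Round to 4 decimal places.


Answer: Call price = 2.7267

Derivation:
Put-call parity: C - P = S_0 * exp(-qT) - K * exp(-rT).
S_0 * exp(-qT) = 111.3900 * 1.00000000 = 111.39000000
K * exp(-rT) = 126.6400 * 0.99551011 = 126.07140031
C = P + S*exp(-qT) - K*exp(-rT)
C = 17.4081 + 111.39000000 - 126.07140031 = 2.7267


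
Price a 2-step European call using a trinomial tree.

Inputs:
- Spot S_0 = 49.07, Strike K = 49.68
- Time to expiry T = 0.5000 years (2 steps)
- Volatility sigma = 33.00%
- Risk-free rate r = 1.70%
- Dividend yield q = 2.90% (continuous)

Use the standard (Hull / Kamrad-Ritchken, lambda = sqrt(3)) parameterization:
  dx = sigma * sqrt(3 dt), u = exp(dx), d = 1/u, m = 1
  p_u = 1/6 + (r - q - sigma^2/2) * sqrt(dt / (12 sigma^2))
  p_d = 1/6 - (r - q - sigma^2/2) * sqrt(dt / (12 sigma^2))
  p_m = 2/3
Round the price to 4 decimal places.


dt = T/N = 0.250000; dx = sigma*sqrt(3*dt) = 0.285788
u = exp(dx) = 1.330811; d = 1/u = 0.751422
p_u = 0.137602, p_m = 0.666667, p_d = 0.195731
Discount per step: exp(-r*dt) = 0.995759
Stock lattice S(k, j) with j the centered position index:
  k=0: S(0,+0) = 49.0700
  k=1: S(1,-1) = 36.8723; S(1,+0) = 49.0700; S(1,+1) = 65.3029
  k=2: S(2,-2) = 27.7066; S(2,-1) = 36.8723; S(2,+0) = 49.0700; S(2,+1) = 65.3029; S(2,+2) = 86.9058
Terminal payoffs V(N, j) = max(S_T - K, 0):
  V(2,-2) = 0.000000; V(2,-1) = 0.000000; V(2,+0) = 0.000000; V(2,+1) = 15.622886; V(2,+2) = 37.225786
Backward induction: V(k, j) = exp(-r*dt) * [p_u * V(k+1, j+1) + p_m * V(k+1, j) + p_d * V(k+1, j-1)]
  V(1,-1) = exp(-r*dt) * [p_u*0.000000 + p_m*0.000000 + p_d*0.000000] = 0.000000
  V(1,+0) = exp(-r*dt) * [p_u*15.622886 + p_m*0.000000 + p_d*0.000000] = 2.140628
  V(1,+1) = exp(-r*dt) * [p_u*37.225786 + p_m*15.622886 + p_d*0.000000] = 15.471718
  V(0,+0) = exp(-r*dt) * [p_u*15.471718 + p_m*2.140628 + p_d*0.000000] = 3.540949

Answer: Price = V(0,0) = 3.5409


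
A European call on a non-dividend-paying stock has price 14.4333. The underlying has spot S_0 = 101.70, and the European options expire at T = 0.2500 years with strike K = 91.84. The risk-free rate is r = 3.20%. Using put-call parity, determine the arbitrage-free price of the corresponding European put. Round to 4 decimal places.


Answer: Put price = 3.8415

Derivation:
Put-call parity: C - P = S_0 * exp(-qT) - K * exp(-rT).
S_0 * exp(-qT) = 101.7000 * 1.00000000 = 101.70000000
K * exp(-rT) = 91.8400 * 0.99203191 = 91.10821106
P = C - S*exp(-qT) + K*exp(-rT)
P = 14.4333 - 101.70000000 + 91.10821106 = 3.8415


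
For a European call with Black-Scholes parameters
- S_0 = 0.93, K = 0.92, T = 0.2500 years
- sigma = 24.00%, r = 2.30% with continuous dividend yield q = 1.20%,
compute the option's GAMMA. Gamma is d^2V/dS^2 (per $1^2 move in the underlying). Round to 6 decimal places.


Answer: Gamma = 3.511102

Derivation:
d1 = 0.1730076342; d2 = 0.0530076342
phi(d1) = 0.3930162364; exp(-qT) = 0.9970044955; exp(-rT) = 0.9942664996
Gamma = exp(-qT) * phi(d1) / (S * sigma * sqrt(T)) = 0.9970044955 * 0.3930162364 / (0.9300 * 0.2400 * 0.5000000000) = 3.511102


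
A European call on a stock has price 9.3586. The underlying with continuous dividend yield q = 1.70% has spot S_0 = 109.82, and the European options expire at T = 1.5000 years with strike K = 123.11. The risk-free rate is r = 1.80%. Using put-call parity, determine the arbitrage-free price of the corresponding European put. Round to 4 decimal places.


Answer: Put price = 22.1341

Derivation:
Put-call parity: C - P = S_0 * exp(-qT) - K * exp(-rT).
S_0 * exp(-qT) = 109.8200 * 0.97482238 = 107.05499366
K * exp(-rT) = 123.1100 * 0.97336124 = 119.83050244
P = C - S*exp(-qT) + K*exp(-rT)
P = 9.3586 - 107.05499366 + 119.83050244 = 22.1341


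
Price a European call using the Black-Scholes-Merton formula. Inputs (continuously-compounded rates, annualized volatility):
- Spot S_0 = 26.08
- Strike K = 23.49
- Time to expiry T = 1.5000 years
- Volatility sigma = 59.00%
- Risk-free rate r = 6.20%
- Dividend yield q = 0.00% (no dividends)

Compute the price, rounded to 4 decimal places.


d1 = (ln(S/K) + (r - q + 0.5*sigma^2) * T) / (sigma * sqrt(T)) = 0.63474851
d2 = d1 - sigma * sqrt(T) = -0.08785097
exp(-rT) = 0.91119350; exp(-qT) = 1.00000000
C = S_0 * exp(-qT) * N(d1) - K * exp(-rT) * N(d2)
N(d1) = 0.73720377; N(d2) = 0.46499756
C = 26.0800 * 1.00000000 * 0.73720377 - 23.4900 * 0.91119350 * 0.46499756 = 9.2735

Answer: Price = 9.2735


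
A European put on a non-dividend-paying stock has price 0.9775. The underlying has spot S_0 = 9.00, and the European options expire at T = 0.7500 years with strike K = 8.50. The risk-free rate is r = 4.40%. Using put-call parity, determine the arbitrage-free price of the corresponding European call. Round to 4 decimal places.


Answer: Call price = 1.7534

Derivation:
Put-call parity: C - P = S_0 * exp(-qT) - K * exp(-rT).
S_0 * exp(-qT) = 9.0000 * 1.00000000 = 9.00000000
K * exp(-rT) = 8.5000 * 0.96753856 = 8.22407776
C = P + S*exp(-qT) - K*exp(-rT)
C = 0.9775 + 9.00000000 - 8.22407776 = 1.7534


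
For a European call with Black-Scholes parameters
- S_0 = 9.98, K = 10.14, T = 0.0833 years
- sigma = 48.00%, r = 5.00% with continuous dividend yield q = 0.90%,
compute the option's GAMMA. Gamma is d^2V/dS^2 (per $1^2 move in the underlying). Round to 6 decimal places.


Answer: Gamma = 0.288267

Derivation:
d1 = -0.0208858387; d2 = -0.1594221877
phi(d1) = 0.3988552769; exp(-qT) = 0.9992505810; exp(-rT) = 0.9958436616
Gamma = exp(-qT) * phi(d1) / (S * sigma * sqrt(T)) = 0.9992505810 * 0.3988552769 / (9.9800 * 0.4800 * 0.2886173938) = 0.288267


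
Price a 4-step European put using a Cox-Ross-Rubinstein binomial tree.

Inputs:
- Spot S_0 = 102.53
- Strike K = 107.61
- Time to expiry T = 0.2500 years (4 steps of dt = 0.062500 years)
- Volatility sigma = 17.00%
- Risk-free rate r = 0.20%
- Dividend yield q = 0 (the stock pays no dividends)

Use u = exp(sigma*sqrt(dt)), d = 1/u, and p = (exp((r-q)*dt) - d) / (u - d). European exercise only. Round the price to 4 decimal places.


dt = T/N = 0.062500
u = exp(sigma*sqrt(dt)) = 1.043416; d = 1/u = 0.958390
p = (exp((r-q)*dt) - d) / (u - d) = 0.490847
Discount per step: exp(-r*dt) = 0.999875
Stock lattice S(k, i) with i counting down-moves:
  k=0: S(0,0) = 102.5300
  k=1: S(1,0) = 106.9814; S(1,1) = 98.2638
  k=2: S(2,0) = 111.6262; S(2,1) = 102.5300; S(2,2) = 94.1751
  k=3: S(3,0) = 116.4725; S(3,1) = 106.9814; S(3,2) = 98.2638; S(3,3) = 90.2565
  k=4: S(4,0) = 121.5293; S(4,1) = 111.6262; S(4,2) = 102.5300; S(4,3) = 94.1751; S(4,4) = 86.5010
Terminal payoffs V(N, i) = max(K - S_T, 0):
  V(4,0) = 0.000000; V(4,1) = 0.000000; V(4,2) = 5.080000; V(4,3) = 13.434935; V(4,4) = 21.109046
Backward induction: V(k, i) = exp(-r*dt) * [p * V(k+1, i) + (1-p) * V(k+1, i+1)].
  V(3,0) = exp(-r*dt) * [p*0.000000 + (1-p)*0.000000] = 0.000000
  V(3,1) = exp(-r*dt) * [p*0.000000 + (1-p)*5.080000] = 2.586175
  V(3,2) = exp(-r*dt) * [p*5.080000 + (1-p)*13.434935] = 9.332775
  V(3,3) = exp(-r*dt) * [p*13.434935 + (1-p)*21.109046] = 17.340066
  V(2,0) = exp(-r*dt) * [p*0.000000 + (1-p)*2.586175] = 1.316594
  V(2,1) = exp(-r*dt) * [p*2.586175 + (1-p)*9.332775] = 6.020475
  V(2,2) = exp(-r*dt) * [p*9.332775 + (1-p)*17.340066] = 13.408036
  V(1,0) = exp(-r*dt) * [p*1.316594 + (1-p)*6.020475] = 3.711126
  V(1,1) = exp(-r*dt) * [p*6.020475 + (1-p)*13.408036] = 9.780653
  V(0,0) = exp(-r*dt) * [p*3.711126 + (1-p)*9.780653] = 6.800595

Answer: Price = V(0,0) = 6.8006


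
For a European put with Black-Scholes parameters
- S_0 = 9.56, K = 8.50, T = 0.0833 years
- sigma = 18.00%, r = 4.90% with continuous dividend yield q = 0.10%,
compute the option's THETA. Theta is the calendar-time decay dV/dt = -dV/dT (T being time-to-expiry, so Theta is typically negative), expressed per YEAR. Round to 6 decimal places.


Answer: Theta = -0.068334

Derivation:
d1 = 2.3650962256; d2 = 2.3131450947
phi(d1) = 0.0243364851; exp(-qT) = 0.9999167035; exp(-rT) = 0.9959266188
Theta = -S*exp(-qT)*phi(d1)*sigma/(2*sqrt(T)) + r*K*exp(-rT)*N(-d2) - q*S*exp(-qT)*N(-d1)
N(-d1) = 0.0090126934; N(-d2) = 0.0103573315; sqrt(T) = 0.2886173938
Term 1 = -9.5600 * 0.9999167035 * 0.0243364851 * 0.1800 / (2 * 0.2886173938) = -0.0725436792
Term 2 = 0.0490 * 8.5000 * 0.9959266188 * 0.0103573315 = 0.0042962567
Term 3 = -0.0010 * 9.5600 * 0.9999167035 * 0.0090126934 = -0.0000861542
Theta = -0.0725436792 + (0.0042962567) + (-0.0000861542) = -0.068334


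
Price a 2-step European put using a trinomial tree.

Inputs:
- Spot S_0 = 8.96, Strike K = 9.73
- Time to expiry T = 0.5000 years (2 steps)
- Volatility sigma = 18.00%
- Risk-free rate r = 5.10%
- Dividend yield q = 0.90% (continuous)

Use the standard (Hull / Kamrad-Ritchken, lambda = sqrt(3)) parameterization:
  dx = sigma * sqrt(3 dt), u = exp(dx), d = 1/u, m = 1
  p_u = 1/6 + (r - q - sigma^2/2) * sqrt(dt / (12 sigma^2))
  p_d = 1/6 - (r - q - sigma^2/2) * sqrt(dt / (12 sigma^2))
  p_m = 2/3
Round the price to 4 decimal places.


Answer: Price = V(0,0) = 0.8320

Derivation:
dt = T/N = 0.250000; dx = sigma*sqrt(3*dt) = 0.155885
u = exp(dx) = 1.168691; d = 1/u = 0.855658
p_u = 0.187355, p_m = 0.666667, p_d = 0.145978
Discount per step: exp(-r*dt) = 0.987331
Stock lattice S(k, j) with j the centered position index:
  k=0: S(0,+0) = 8.9600
  k=1: S(1,-1) = 7.6667; S(1,+0) = 8.9600; S(1,+1) = 10.4715
  k=2: S(2,-2) = 6.5601; S(2,-1) = 7.6667; S(2,+0) = 8.9600; S(2,+1) = 10.4715; S(2,+2) = 12.2379
Terminal payoffs V(N, j) = max(K - S_T, 0):
  V(2,-2) = 3.169931; V(2,-1) = 2.063305; V(2,+0) = 0.770000; V(2,+1) = 0.000000; V(2,+2) = 0.000000
Backward induction: V(k, j) = exp(-r*dt) * [p_u * V(k+1, j+1) + p_m * V(k+1, j) + p_d * V(k+1, j-1)]
  V(1,-1) = exp(-r*dt) * [p_u*0.770000 + p_m*2.063305 + p_d*3.169931] = 1.957424
  V(1,+0) = exp(-r*dt) * [p_u*0.000000 + p_m*0.770000 + p_d*2.063305] = 0.804212
  V(1,+1) = exp(-r*dt) * [p_u*0.000000 + p_m*0.000000 + p_d*0.770000] = 0.110979
  V(0,+0) = exp(-r*dt) * [p_u*0.110979 + p_m*0.804212 + p_d*1.957424] = 0.831999


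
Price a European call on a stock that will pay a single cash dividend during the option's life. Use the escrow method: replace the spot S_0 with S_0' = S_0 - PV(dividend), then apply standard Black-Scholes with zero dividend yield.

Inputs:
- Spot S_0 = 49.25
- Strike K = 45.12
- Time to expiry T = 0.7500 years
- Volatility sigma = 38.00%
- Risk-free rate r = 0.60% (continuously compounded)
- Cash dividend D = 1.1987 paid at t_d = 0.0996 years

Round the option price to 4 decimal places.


PV(D) = D * exp(-r * t_d) = 1.1987 * 0.99940258 = 1.19798387
S_0' = S_0 - PV(D) = 49.2500 - 1.19798387 = 48.05201613
d1 = (ln(S_0'/K) + (r + sigma^2/2)*T) / (sigma*sqrt(T)) = 0.36952996
d2 = d1 - sigma*sqrt(T) = 0.04044031
exp(-rT) = 0.99551011
N(d1) = 0.64413363; N(d2) = 0.51612895
C = S_0' * N(d1) - K * exp(-rT) * N(d2) = 48.05201613 * 0.64413363 - 45.1200 * 0.99551011 * 0.51612895 = 7.7687

Answer: Price = 7.7687


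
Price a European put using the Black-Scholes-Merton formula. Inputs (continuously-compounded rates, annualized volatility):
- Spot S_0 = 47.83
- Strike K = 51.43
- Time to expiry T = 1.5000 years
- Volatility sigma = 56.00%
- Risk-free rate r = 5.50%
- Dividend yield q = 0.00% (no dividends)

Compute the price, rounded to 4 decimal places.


Answer: Price = 12.5366

Derivation:
d1 = (ln(S/K) + (r - q + 0.5*sigma^2) * T) / (sigma * sqrt(T)) = 0.35740884
d2 = d1 - sigma * sqrt(T) = -0.32844829
exp(-rT) = 0.92081144; exp(-qT) = 1.00000000
P = K * exp(-rT) * N(-d2) - S_0 * exp(-qT) * N(-d1)
N(-d1) = 0.36039288; N(-d2) = 0.62871363
P = 51.4300 * 0.92081144 * 0.62871363 - 47.8300 * 1.00000000 * 0.36039288 = 12.5366


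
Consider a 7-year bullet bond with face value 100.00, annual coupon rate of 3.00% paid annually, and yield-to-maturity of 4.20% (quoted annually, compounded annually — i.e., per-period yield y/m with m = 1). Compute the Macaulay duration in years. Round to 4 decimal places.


Answer: Macaulay duration = 6.3909 years

Derivation:
Coupon per period c = face * coupon_rate / m = 3.000000
Periods per year m = 1; per-period yield y/m = 0.042000
Number of cashflows N = 7
Cashflows (t years, CF_t, discount factor 1/(1+y/m)^(m*t), PV):
  t = 1.0000: CF_t = 3.000000, DF = 0.959693, PV = 2.879079
  t = 2.0000: CF_t = 3.000000, DF = 0.921010, PV = 2.763031
  t = 3.0000: CF_t = 3.000000, DF = 0.883887, PV = 2.651662
  t = 4.0000: CF_t = 3.000000, DF = 0.848260, PV = 2.544781
  t = 5.0000: CF_t = 3.000000, DF = 0.814069, PV = 2.442208
  t = 6.0000: CF_t = 3.000000, DF = 0.781257, PV = 2.343770
  t = 7.0000: CF_t = 103.000000, DF = 0.749766, PV = 77.225938
Price P = sum_t PV_t = 92.850468
Macaulay numerator sum_t t * PV_t:
  t * PV_t at t = 1.0000: 2.879079
  t * PV_t at t = 2.0000: 5.526063
  t * PV_t at t = 3.0000: 7.954985
  t * PV_t at t = 4.0000: 10.179123
  t * PV_t at t = 5.0000: 12.211040
  t * PV_t at t = 6.0000: 14.062618
  t * PV_t at t = 7.0000: 540.581566
Macaulay duration D = (sum_t t * PV_t) / P = 593.394474 / 92.850468 = 6.390861


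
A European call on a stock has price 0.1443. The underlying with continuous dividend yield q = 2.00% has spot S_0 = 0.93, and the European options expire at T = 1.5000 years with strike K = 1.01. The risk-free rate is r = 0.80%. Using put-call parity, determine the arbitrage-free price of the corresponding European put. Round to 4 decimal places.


Answer: Put price = 0.2397

Derivation:
Put-call parity: C - P = S_0 * exp(-qT) - K * exp(-rT).
S_0 * exp(-qT) = 0.9300 * 0.97044553 = 0.90251435
K * exp(-rT) = 1.0100 * 0.98807171 = 0.99795243
P = C - S*exp(-qT) + K*exp(-rT)
P = 0.1443 - 0.90251435 + 0.99795243 = 0.2397


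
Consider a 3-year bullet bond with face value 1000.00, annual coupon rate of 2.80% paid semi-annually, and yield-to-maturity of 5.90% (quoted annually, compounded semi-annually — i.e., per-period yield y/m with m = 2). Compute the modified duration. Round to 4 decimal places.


Coupon per period c = face * coupon_rate / m = 14.000000
Periods per year m = 2; per-period yield y/m = 0.029500
Number of cashflows N = 6
Cashflows (t years, CF_t, discount factor 1/(1+y/m)^(m*t), PV):
  t = 0.5000: CF_t = 14.000000, DF = 0.971345, PV = 13.598834
  t = 1.0000: CF_t = 14.000000, DF = 0.943512, PV = 13.209164
  t = 1.5000: CF_t = 14.000000, DF = 0.916476, PV = 12.830660
  t = 2.0000: CF_t = 14.000000, DF = 0.890214, PV = 12.463001
  t = 2.5000: CF_t = 14.000000, DF = 0.864706, PV = 12.105878
  t = 3.0000: CF_t = 1014.000000, DF = 0.839928, PV = 851.686669
Price P = sum_t PV_t = 915.894205
First compute Macaulay numerator sum_t t * PV_t:
  t * PV_t at t = 0.5000: 6.799417
  t * PV_t at t = 1.0000: 13.209164
  t * PV_t at t = 1.5000: 19.245989
  t * PV_t at t = 2.0000: 24.926002
  t * PV_t at t = 2.5000: 30.264694
  t * PV_t at t = 3.0000: 2555.060006
Macaulay duration D = 2649.505272 / 915.894205 = 2.892807
Modified duration = D / (1 + y/m) = 2.892807 / (1 + 0.029500) = 2.809915

Answer: Modified duration = 2.8099


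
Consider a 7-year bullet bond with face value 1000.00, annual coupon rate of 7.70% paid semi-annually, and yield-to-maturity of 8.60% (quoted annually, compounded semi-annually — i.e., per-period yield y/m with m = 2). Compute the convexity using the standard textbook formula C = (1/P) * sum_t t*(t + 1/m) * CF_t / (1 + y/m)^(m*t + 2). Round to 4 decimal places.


Answer: Convexity = 34.7369

Derivation:
Coupon per period c = face * coupon_rate / m = 38.500000
Periods per year m = 2; per-period yield y/m = 0.043000
Number of cashflows N = 14
Cashflows (t years, CF_t, discount factor 1/(1+y/m)^(m*t), PV):
  t = 0.5000: CF_t = 38.500000, DF = 0.958773, PV = 36.912752
  t = 1.0000: CF_t = 38.500000, DF = 0.919245, PV = 35.390941
  t = 1.5000: CF_t = 38.500000, DF = 0.881347, PV = 33.931871
  t = 2.0000: CF_t = 38.500000, DF = 0.845012, PV = 32.532954
  t = 2.5000: CF_t = 38.500000, DF = 0.810174, PV = 31.191710
  t = 3.0000: CF_t = 38.500000, DF = 0.776773, PV = 29.905762
  t = 3.5000: CF_t = 38.500000, DF = 0.744749, PV = 28.672831
  t = 4.0000: CF_t = 38.500000, DF = 0.714045, PV = 27.490729
  t = 4.5000: CF_t = 38.500000, DF = 0.684607, PV = 26.357363
  t = 5.0000: CF_t = 38.500000, DF = 0.656382, PV = 25.270722
  t = 5.5000: CF_t = 38.500000, DF = 0.629322, PV = 24.228880
  t = 6.0000: CF_t = 38.500000, DF = 0.603376, PV = 23.229990
  t = 6.5000: CF_t = 38.500000, DF = 0.578501, PV = 22.272282
  t = 7.0000: CF_t = 1038.500000, DF = 0.554651, PV = 576.004907
Price P = sum_t PV_t = 953.393693
Convexity numerator sum_t t*(t + 1/m) * CF_t / (1+y/m)^(m*t + 2):
  t = 0.5000: term = 16.965935
  t = 1.0000: term = 48.799431
  t = 1.5000: term = 93.575131
  t = 2.0000: term = 149.528812
  t = 2.5000: term = 215.046230
  t = 3.0000: term = 288.652658
  t = 3.5000: term = 369.003078
  t = 4.0000: term = 454.872991
  t = 4.5000: term = 545.149797
  t = 5.0000: term = 638.824733
  t = 5.5000: term = 734.985311
  t = 6.0000: term = 832.808250
  t = 6.5000: term = 931.552852
  t = 7.0000: term = 27798.212432
Convexity = (1/P) * sum = 33117.977642 / 953.393693 = 34.736938


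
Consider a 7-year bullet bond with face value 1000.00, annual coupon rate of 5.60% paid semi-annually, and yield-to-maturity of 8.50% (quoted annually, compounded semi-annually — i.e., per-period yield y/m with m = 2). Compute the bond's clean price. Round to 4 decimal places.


Coupon per period c = face * coupon_rate / m = 28.000000
Periods per year m = 2; per-period yield y/m = 0.042500
Number of cashflows N = 14
Cashflows (t years, CF_t, discount factor 1/(1+y/m)^(m*t), PV):
  t = 0.5000: CF_t = 28.000000, DF = 0.959233, PV = 26.858513
  t = 1.0000: CF_t = 28.000000, DF = 0.920127, PV = 25.763562
  t = 1.5000: CF_t = 28.000000, DF = 0.882616, PV = 24.713249
  t = 2.0000: CF_t = 28.000000, DF = 0.846634, PV = 23.705754
  t = 2.5000: CF_t = 28.000000, DF = 0.812119, PV = 22.739333
  t = 3.0000: CF_t = 28.000000, DF = 0.779011, PV = 21.812309
  t = 3.5000: CF_t = 28.000000, DF = 0.747253, PV = 20.923079
  t = 4.0000: CF_t = 28.000000, DF = 0.716789, PV = 20.070099
  t = 4.5000: CF_t = 28.000000, DF = 0.687568, PV = 19.251894
  t = 5.0000: CF_t = 28.000000, DF = 0.659537, PV = 18.467044
  t = 5.5000: CF_t = 28.000000, DF = 0.632650, PV = 17.714191
  t = 6.0000: CF_t = 28.000000, DF = 0.606858, PV = 16.992030
  t = 6.5000: CF_t = 28.000000, DF = 0.582118, PV = 16.299309
  t = 7.0000: CF_t = 1028.000000, DF = 0.558387, PV = 574.021585
Price P = sum_t PV_t = 849.331952

Answer: Price = 849.3320


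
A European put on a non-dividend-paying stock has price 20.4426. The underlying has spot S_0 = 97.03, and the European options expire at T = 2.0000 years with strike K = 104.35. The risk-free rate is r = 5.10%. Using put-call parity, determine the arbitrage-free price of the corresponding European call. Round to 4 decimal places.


Answer: Call price = 23.2415

Derivation:
Put-call parity: C - P = S_0 * exp(-qT) - K * exp(-rT).
S_0 * exp(-qT) = 97.0300 * 1.00000000 = 97.03000000
K * exp(-rT) = 104.3500 * 0.90302955 = 94.23113372
C = P + S*exp(-qT) - K*exp(-rT)
C = 20.4426 + 97.03000000 - 94.23113372 = 23.2415


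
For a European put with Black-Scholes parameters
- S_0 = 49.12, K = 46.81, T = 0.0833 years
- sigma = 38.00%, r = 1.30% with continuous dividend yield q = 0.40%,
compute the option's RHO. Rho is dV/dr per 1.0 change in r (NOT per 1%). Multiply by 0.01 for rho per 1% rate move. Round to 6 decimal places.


d1 = 0.5008760798; d2 = 0.3912014701
phi(d1) = 0.3519110068; exp(-qT) = 0.9996668555; exp(-rT) = 0.9989176861
N(-d2) = 0.3478241609
Rho = -K*T*exp(-rT)*N(-d2) = -46.8100 * 0.0833 * 0.9989176861 * 0.3478241609 = -1.354793

Answer: Rho = -1.354793


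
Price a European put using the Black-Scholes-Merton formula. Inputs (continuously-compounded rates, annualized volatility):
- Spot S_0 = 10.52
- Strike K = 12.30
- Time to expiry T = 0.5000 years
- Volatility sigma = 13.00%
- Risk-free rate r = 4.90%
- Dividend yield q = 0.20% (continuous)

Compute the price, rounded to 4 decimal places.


Answer: Price = 1.5271

Derivation:
d1 = (ln(S/K) + (r - q + 0.5*sigma^2) * T) / (sigma * sqrt(T)) = -1.39894065
d2 = d1 - sigma * sqrt(T) = -1.49086454
exp(-rT) = 0.97579769; exp(-qT) = 0.99900050
P = K * exp(-rT) * N(-d2) - S_0 * exp(-qT) * N(-d1)
N(-d1) = 0.91908461; N(-d2) = 0.93200147
P = 12.3000 * 0.97579769 * 0.93200147 - 10.5200 * 0.99900050 * 0.91908461 = 1.5271


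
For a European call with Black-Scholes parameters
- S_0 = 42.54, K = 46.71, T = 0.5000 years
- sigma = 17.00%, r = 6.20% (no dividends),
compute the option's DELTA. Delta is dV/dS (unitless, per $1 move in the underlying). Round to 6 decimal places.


d1 = -0.4599393922; d2 = -0.5801475450
phi(d1) = 0.3589002962; exp(-qT) = 1.0000000000; exp(-rT) = 0.9694755731
N(d1) = 0.3227798621
Delta = exp(-qT) * N(d1) = 1.0000000000 * 0.3227798621 = 0.322780

Answer: Delta = 0.322780


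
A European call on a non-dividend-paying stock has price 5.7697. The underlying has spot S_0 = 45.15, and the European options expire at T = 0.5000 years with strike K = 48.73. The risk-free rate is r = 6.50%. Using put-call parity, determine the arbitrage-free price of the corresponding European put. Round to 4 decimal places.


Put-call parity: C - P = S_0 * exp(-qT) - K * exp(-rT).
S_0 * exp(-qT) = 45.1500 * 1.00000000 = 45.15000000
K * exp(-rT) = 48.7300 * 0.96802245 = 47.17173398
P = C - S*exp(-qT) + K*exp(-rT)
P = 5.7697 - 45.15000000 + 47.17173398 = 7.7914

Answer: Put price = 7.7914


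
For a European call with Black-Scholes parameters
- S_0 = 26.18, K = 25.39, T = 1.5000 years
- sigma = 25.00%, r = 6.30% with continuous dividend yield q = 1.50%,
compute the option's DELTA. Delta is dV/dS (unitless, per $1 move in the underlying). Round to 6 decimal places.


d1 = 0.4883151365; d2 = 0.1821289187
phi(d1) = 0.3541040900; exp(-qT) = 0.9777512372; exp(-rT) = 0.9098277346
N(d1) = 0.6873366792
Delta = exp(-qT) * N(d1) = 0.9777512372 * 0.6873366792 = 0.672044

Answer: Delta = 0.672044


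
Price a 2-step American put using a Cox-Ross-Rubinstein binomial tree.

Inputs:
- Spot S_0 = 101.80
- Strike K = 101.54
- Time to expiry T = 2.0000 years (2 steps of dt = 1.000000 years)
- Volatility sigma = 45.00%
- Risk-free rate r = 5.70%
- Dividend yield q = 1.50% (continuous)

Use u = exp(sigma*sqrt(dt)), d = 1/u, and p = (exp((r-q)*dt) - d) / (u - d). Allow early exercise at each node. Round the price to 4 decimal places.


dt = T/N = 1.000000
u = exp(sigma*sqrt(dt)) = 1.568312; d = 1/u = 0.637628
p = (exp((r-q)*dt) - d) / (u - d) = 0.435450
Discount per step: exp(-r*dt) = 0.944594
Stock lattice S(k, i) with i counting down-moves:
  k=0: S(0,0) = 101.8000
  k=1: S(1,0) = 159.6542; S(1,1) = 64.9105
  k=2: S(2,0) = 250.3876; S(2,1) = 101.8000; S(2,2) = 41.3888
Terminal payoffs V(N, i) = max(K - S_T, 0):
  V(2,0) = 0.000000; V(2,1) = 0.000000; V(2,2) = 60.151209
Backward induction: V(k, i) = exp(-r*dt) * [p * V(k+1, i) + (1-p) * V(k+1, i+1)]; then take max(V_cont, immediate exercise) for American.
  V(1,0) = exp(-r*dt) * [p*0.000000 + (1-p)*0.000000] = 0.000000; exercise = 0.000000; V(1,0) = max -> 0.000000
  V(1,1) = exp(-r*dt) * [p*0.000000 + (1-p)*60.151209] = 32.076872; exercise = 36.629454; V(1,1) = max -> 36.629454
  V(0,0) = exp(-r*dt) * [p*0.000000 + (1-p)*36.629454] = 19.533412; exercise = 0.000000; V(0,0) = max -> 19.533412

Answer: Price = V(0,0) = 19.5334


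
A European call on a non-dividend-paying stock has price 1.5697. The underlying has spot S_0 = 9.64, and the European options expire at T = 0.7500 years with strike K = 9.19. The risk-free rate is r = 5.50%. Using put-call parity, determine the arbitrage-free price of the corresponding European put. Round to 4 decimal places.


Answer: Put price = 0.7483

Derivation:
Put-call parity: C - P = S_0 * exp(-qT) - K * exp(-rT).
S_0 * exp(-qT) = 9.6400 * 1.00000000 = 9.64000000
K * exp(-rT) = 9.1900 * 0.95958920 = 8.81862477
P = C - S*exp(-qT) + K*exp(-rT)
P = 1.5697 - 9.64000000 + 8.81862477 = 0.7483


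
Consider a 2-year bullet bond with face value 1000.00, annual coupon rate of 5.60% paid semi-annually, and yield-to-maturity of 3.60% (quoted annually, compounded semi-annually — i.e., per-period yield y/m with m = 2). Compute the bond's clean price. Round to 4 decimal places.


Answer: Price = 1038.2628

Derivation:
Coupon per period c = face * coupon_rate / m = 28.000000
Periods per year m = 2; per-period yield y/m = 0.018000
Number of cashflows N = 4
Cashflows (t years, CF_t, discount factor 1/(1+y/m)^(m*t), PV):
  t = 0.5000: CF_t = 28.000000, DF = 0.982318, PV = 27.504912
  t = 1.0000: CF_t = 28.000000, DF = 0.964949, PV = 27.018577
  t = 1.5000: CF_t = 28.000000, DF = 0.947887, PV = 26.540842
  t = 2.0000: CF_t = 1028.000000, DF = 0.931127, PV = 957.198485
Price P = sum_t PV_t = 1038.262816


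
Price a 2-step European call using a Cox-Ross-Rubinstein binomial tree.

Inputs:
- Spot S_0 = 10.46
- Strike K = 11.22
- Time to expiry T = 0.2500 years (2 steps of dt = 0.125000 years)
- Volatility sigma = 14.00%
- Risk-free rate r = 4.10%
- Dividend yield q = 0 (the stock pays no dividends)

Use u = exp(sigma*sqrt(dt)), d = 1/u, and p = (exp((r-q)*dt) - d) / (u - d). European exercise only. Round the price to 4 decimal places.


Answer: Price = V(0,0) = 0.0946

Derivation:
dt = T/N = 0.125000
u = exp(sigma*sqrt(dt)) = 1.050743; d = 1/u = 0.951708
p = (exp((r-q)*dt) - d) / (u - d) = 0.539510
Discount per step: exp(-r*dt) = 0.994888
Stock lattice S(k, i) with i counting down-moves:
  k=0: S(0,0) = 10.4600
  k=1: S(1,0) = 10.9908; S(1,1) = 9.9549
  k=2: S(2,0) = 11.5485; S(2,1) = 10.4600; S(2,2) = 9.4741
Terminal payoffs V(N, i) = max(S_T - K, 0):
  V(2,0) = 0.328475; V(2,1) = 0.000000; V(2,2) = 0.000000
Backward induction: V(k, i) = exp(-r*dt) * [p * V(k+1, i) + (1-p) * V(k+1, i+1)].
  V(1,0) = exp(-r*dt) * [p*0.328475 + (1-p)*0.000000] = 0.176310
  V(1,1) = exp(-r*dt) * [p*0.000000 + (1-p)*0.000000] = 0.000000
  V(0,0) = exp(-r*dt) * [p*0.176310 + (1-p)*0.000000] = 0.094635


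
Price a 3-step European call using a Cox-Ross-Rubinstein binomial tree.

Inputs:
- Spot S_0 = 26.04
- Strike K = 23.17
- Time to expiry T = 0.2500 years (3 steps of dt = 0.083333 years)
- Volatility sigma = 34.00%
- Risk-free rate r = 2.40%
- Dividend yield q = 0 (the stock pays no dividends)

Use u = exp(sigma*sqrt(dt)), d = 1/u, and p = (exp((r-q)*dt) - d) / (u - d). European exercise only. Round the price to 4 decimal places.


dt = T/N = 0.083333
u = exp(sigma*sqrt(dt)) = 1.103128; d = 1/u = 0.906513
p = (exp((r-q)*dt) - d) / (u - d) = 0.485665
Discount per step: exp(-r*dt) = 0.998002
Stock lattice S(k, i) with i counting down-moves:
  k=0: S(0,0) = 26.0400
  k=1: S(1,0) = 28.7254; S(1,1) = 23.6056
  k=2: S(2,0) = 31.6878; S(2,1) = 26.0400; S(2,2) = 21.3988
  k=3: S(3,0) = 34.9557; S(3,1) = 28.7254; S(3,2) = 23.6056; S(3,3) = 19.3983
Terminal payoffs V(N, i) = max(S_T - K, 0):
  V(3,0) = 11.785732; V(3,1) = 5.555446; V(3,2) = 0.435607; V(3,3) = 0.000000
Backward induction: V(k, i) = exp(-r*dt) * [p * V(k+1, i) + (1-p) * V(k+1, i+1)].
  V(2,0) = exp(-r*dt) * [p*11.785732 + (1-p)*5.555446] = 8.564130
  V(2,1) = exp(-r*dt) * [p*5.555446 + (1-p)*0.435607] = 2.916294
  V(2,2) = exp(-r*dt) * [p*0.435607 + (1-p)*0.000000] = 0.211136
  V(1,0) = exp(-r*dt) * [p*8.564130 + (1-p)*2.916294] = 5.647941
  V(1,1) = exp(-r*dt) * [p*2.916294 + (1-p)*0.211136] = 1.521889
  V(0,0) = exp(-r*dt) * [p*5.647941 + (1-p)*1.521889] = 3.518722

Answer: Price = V(0,0) = 3.5187


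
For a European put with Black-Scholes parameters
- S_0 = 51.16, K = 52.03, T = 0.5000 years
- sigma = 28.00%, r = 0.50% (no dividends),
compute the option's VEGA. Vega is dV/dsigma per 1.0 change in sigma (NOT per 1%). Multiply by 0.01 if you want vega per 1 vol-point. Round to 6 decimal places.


d1 = 0.0264533769; d2 = -0.1715365219
phi(d1) = 0.3988027187; exp(-qT) = 1.0000000000; exp(-rT) = 0.9975031224
Vega = S * exp(-qT) * phi(d1) * sqrt(T) = 51.1600 * 1.0000000000 * 0.3988027187 * 0.7071067812 = 14.426921

Answer: Vega = 14.426921


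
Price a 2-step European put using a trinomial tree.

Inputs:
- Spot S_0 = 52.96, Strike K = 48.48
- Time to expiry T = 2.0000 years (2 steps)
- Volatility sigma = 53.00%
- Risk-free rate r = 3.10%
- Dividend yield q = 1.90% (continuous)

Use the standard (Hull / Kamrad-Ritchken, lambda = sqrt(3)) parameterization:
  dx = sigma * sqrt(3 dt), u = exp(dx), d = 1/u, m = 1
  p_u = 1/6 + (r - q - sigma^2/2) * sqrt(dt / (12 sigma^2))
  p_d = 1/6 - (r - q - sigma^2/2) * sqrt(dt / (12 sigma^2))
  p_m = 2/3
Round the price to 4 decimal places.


dt = T/N = 1.000000; dx = sigma*sqrt(3*dt) = 0.917987
u = exp(dx) = 2.504244; d = 1/u = 0.399322
p_u = 0.096704, p_m = 0.666667, p_d = 0.236630
Discount per step: exp(-r*dt) = 0.969476
Stock lattice S(k, j) with j the centered position index:
  k=0: S(0,+0) = 52.9600
  k=1: S(1,-1) = 21.1481; S(1,+0) = 52.9600; S(1,+1) = 132.6248
  k=2: S(2,-2) = 8.4449; S(2,-1) = 21.1481; S(2,+0) = 52.9600; S(2,+1) = 132.6248; S(2,+2) = 332.1248
Terminal payoffs V(N, j) = max(K - S_T, 0):
  V(2,-2) = 40.035097; V(2,-1) = 27.331902; V(2,+0) = 0.000000; V(2,+1) = 0.000000; V(2,+2) = 0.000000
Backward induction: V(k, j) = exp(-r*dt) * [p_u * V(k+1, j+1) + p_m * V(k+1, j) + p_d * V(k+1, j-1)]
  V(1,-1) = exp(-r*dt) * [p_u*0.000000 + p_m*27.331902 + p_d*40.035097] = 26.849388
  V(1,+0) = exp(-r*dt) * [p_u*0.000000 + p_m*0.000000 + p_d*27.331902] = 6.270117
  V(1,+1) = exp(-r*dt) * [p_u*0.000000 + p_m*0.000000 + p_d*0.000000] = 0.000000
  V(0,+0) = exp(-r*dt) * [p_u*0.000000 + p_m*6.270117 + p_d*26.849388] = 10.211909

Answer: Price = V(0,0) = 10.2119


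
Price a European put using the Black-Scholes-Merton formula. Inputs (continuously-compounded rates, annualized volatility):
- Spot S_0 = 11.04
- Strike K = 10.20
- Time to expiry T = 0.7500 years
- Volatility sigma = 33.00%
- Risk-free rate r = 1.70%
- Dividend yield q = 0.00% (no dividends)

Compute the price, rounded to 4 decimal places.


d1 = (ln(S/K) + (r - q + 0.5*sigma^2) * T) / (sigma * sqrt(T)) = 0.46441643
d2 = d1 - sigma * sqrt(T) = 0.17862805
exp(-rT) = 0.98733094; exp(-qT) = 1.00000000
P = K * exp(-rT) * N(-d2) - S_0 * exp(-qT) * N(-d1)
N(-d1) = 0.32117471; N(-d2) = 0.42911489
P = 10.2000 * 0.98733094 * 0.42911489 - 11.0400 * 1.00000000 * 0.32117471 = 0.7758

Answer: Price = 0.7758


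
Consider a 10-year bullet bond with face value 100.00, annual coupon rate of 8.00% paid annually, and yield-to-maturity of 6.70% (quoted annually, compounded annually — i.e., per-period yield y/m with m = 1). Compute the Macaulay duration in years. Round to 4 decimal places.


Coupon per period c = face * coupon_rate / m = 8.000000
Periods per year m = 1; per-period yield y/m = 0.067000
Number of cashflows N = 10
Cashflows (t years, CF_t, discount factor 1/(1+y/m)^(m*t), PV):
  t = 1.0000: CF_t = 8.000000, DF = 0.937207, PV = 7.497657
  t = 2.0000: CF_t = 8.000000, DF = 0.878357, PV = 7.026858
  t = 3.0000: CF_t = 8.000000, DF = 0.823203, PV = 6.585621
  t = 4.0000: CF_t = 8.000000, DF = 0.771511, PV = 6.172091
  t = 5.0000: CF_t = 8.000000, DF = 0.723066, PV = 5.784527
  t = 6.0000: CF_t = 8.000000, DF = 0.677663, PV = 5.421300
  t = 7.0000: CF_t = 8.000000, DF = 0.635110, PV = 5.080881
  t = 8.0000: CF_t = 8.000000, DF = 0.595230, PV = 4.761838
  t = 9.0000: CF_t = 8.000000, DF = 0.557854, PV = 4.462829
  t = 10.0000: CF_t = 108.000000, DF = 0.522824, PV = 56.465030
Price P = sum_t PV_t = 109.258632
Macaulay numerator sum_t t * PV_t:
  t * PV_t at t = 1.0000: 7.497657
  t * PV_t at t = 2.0000: 14.053715
  t * PV_t at t = 3.0000: 19.756863
  t * PV_t at t = 4.0000: 24.688363
  t * PV_t at t = 5.0000: 28.922637
  t * PV_t at t = 6.0000: 32.527802
  t * PV_t at t = 7.0000: 35.566169
  t * PV_t at t = 8.0000: 38.094705
  t * PV_t at t = 9.0000: 40.165458
  t * PV_t at t = 10.0000: 564.650297
Macaulay duration D = (sum_t t * PV_t) / P = 805.923668 / 109.258632 = 7.376293

Answer: Macaulay duration = 7.3763 years
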